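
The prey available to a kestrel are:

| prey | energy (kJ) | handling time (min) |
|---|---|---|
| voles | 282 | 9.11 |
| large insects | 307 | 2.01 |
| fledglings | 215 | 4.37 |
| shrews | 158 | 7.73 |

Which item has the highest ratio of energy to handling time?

large insects

Profitability E/h (kJ/min): voles = 282/9.11 = 31, large insects = 307/2.01 = 153, fledglings = 215/4.37 = 49.2, shrews = 158/7.73 = 20.4.
Ranked: large insects > fledglings > voles > shrews.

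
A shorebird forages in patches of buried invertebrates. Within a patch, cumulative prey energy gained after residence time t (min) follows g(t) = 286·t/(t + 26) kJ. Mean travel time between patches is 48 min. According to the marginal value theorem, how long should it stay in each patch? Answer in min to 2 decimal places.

35.33 min

Optimal t* satisfies g'(t*) = g(t*)/(T + t*).
g'(t) = 286·26/(t + 26)². Setting 286·26/(t+26)² = 286t/[(t+26)(48+t)] gives 26(48+t) = t(t+26), so t² = 26×48 = 1248.
t* = √1248 = 35.33 min.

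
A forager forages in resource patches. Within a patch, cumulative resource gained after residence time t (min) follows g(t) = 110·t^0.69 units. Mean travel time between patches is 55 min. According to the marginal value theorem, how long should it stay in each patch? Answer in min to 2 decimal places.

By the marginal value theorem, leave when the instantaneous gain rate g'(t) equals the habitat-wide average g(t)/(T + t).
g'(t) = 0.69·110·t^-0.31. Setting 0.69·110·t^-0.31 = 110·t^0.69/(55+t) gives 0.69(55+t) = t, so 0.31·t = 0.69×55.
t* = 0.69×55/0.31 = 122.4 min.

122.42 min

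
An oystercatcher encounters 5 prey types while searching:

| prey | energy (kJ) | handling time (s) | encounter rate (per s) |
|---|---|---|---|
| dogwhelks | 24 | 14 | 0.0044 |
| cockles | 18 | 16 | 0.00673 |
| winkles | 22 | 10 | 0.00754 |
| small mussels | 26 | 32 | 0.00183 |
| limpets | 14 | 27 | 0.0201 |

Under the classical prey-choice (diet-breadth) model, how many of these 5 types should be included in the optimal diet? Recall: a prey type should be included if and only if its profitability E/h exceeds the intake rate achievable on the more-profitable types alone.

5

Rank by E/h (kJ/s): winkles 2.2, dogwhelks 1.71, cockles 1.12, small mussels 0.812, limpets 0.519. Include each in turn until the next type's E/h falls below the running intake rate.
Rate on top 1: 0.1542. dogwhelks: 1.71 > 0.1542 → include.
Rate on top 2: 0.2388. cockles: 1.12 > 0.2388 → include.
Rate on top 3: 0.3154. small mussels: 0.812 > 0.3154 → include.
Rate on top 4: 0.3378. limpets: 0.519 > 0.3378 → include.
Optimal diet: winkles, dogwhelks, cockles, small mussels, limpets — 5 of 5 types.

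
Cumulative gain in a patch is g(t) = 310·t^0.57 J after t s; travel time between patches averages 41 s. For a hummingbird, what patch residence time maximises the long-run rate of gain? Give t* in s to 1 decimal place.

54.3 s

Maximise g(t)/(T+t): set derivative to zero → g'(t)(T+t) = g(t).
g'(t) = 0.57·310·t^-0.43. Setting 0.57·310·t^-0.43 = 310·t^0.57/(41+t) gives 0.57(41+t) = t, so 0.43·t = 0.57×41.
t* = 0.57×41/0.43 = 54.35 s.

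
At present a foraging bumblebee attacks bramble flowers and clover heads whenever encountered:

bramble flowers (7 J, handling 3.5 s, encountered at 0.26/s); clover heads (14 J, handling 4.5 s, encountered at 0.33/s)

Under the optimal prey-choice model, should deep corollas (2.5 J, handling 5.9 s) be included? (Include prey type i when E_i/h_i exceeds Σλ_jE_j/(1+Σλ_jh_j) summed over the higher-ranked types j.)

Intake rate on the current diet: R = (0.26×7 + 0.33×14) / (1 + 0.26×3.5 + 0.33×4.5) = 6.44/3.395 = 1.897 J/s.
deep corollas: E/h = 2.5/5.9 = 0.4237 J/s.
Since 0.4237 < R, time spent handling deep corollas is better spent searching.

No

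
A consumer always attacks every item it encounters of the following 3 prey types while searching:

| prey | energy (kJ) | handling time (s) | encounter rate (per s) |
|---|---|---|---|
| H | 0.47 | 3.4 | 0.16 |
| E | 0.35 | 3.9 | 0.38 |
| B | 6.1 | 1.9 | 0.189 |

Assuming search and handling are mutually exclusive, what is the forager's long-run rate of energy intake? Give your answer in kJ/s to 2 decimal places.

Energy encountered per unit search time: 0.16×0.47 + 0.38×0.35 + 0.189×6.1 = 1.361 kJ/s.
Handling time per unit search time: 0.16×3.4 + 0.38×3.9 + 0.189×1.9 = 2.385.
Rate = 1.361/(1 + 2.385) = 0.4021 kJ/s.

0.40 kJ/s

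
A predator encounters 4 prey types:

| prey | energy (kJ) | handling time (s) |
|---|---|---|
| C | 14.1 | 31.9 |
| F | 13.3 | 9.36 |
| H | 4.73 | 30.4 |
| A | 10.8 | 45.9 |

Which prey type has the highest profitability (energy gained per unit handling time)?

In descending order of E/h:
F: 13.3/9.36 = 1.42 kJ/s
C: 14.1/31.9 = 0.442 kJ/s
A: 10.8/45.9 = 0.235 kJ/s
H: 4.73/30.4 = 0.156 kJ/s

F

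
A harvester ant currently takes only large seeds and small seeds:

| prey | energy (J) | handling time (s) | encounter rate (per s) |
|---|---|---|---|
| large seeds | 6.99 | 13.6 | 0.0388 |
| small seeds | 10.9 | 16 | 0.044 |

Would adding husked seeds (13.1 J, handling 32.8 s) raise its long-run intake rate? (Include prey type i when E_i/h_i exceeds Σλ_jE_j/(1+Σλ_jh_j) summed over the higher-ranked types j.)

Yes

Intake rate on the current diet: R = (0.0388×6.99 + 0.044×10.9) / (1 + 0.0388×13.6 + 0.044×16) = 0.7508/2.232 = 0.3364 J/s.
husked seeds: E/h = 13.1/32.8 = 0.3994 J/s.
0.3994 > 0.3364, so adding husked seeds raises the average — include it.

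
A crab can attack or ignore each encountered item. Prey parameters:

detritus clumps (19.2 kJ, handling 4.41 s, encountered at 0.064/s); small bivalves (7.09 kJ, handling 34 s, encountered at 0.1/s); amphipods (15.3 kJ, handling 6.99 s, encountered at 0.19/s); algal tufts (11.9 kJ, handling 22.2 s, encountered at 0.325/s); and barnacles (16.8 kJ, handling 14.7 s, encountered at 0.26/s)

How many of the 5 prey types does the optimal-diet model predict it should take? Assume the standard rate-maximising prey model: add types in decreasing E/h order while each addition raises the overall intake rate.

2

E/h in descending order: detritus clumps 4.35, amphipods 2.19, barnacles 1.14, algal tufts 0.536, small bivalves 0.209 kJ/s. The optimal diet is the largest prefix of this list for which every included type satisfies E_i/h_i > R on the types above it.
Rate on top 1: 0.9583. amphipods: 2.19 > 0.9583 → include.
Rate on top 2: 1.584. barnacles: 1.14 < 1.584 → exclude; stop.
Optimal diet: detritus clumps, amphipods — 2 of 5 types.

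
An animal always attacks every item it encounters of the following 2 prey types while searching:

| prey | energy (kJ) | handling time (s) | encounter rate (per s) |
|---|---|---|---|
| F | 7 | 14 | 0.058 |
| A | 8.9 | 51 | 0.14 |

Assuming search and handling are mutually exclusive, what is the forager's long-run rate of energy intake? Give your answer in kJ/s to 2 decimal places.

0.18 kJ/s

R = Σλ_iE_i / (1 + Σλ_ih_i)
Numerator: 0.058×7 + 0.14×8.9 = 1.652
Denominator: 1 + 0.058×14 + 0.14×51 = 8.952
R = 1.652/8.952 = 0.1845 kJ/s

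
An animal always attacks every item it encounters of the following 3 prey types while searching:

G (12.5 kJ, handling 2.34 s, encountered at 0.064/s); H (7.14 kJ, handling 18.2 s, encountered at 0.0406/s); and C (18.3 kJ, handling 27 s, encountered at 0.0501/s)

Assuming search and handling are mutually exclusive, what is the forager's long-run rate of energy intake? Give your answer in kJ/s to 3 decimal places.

R = Σλ_iE_i / (1 + Σλ_ih_i)
Numerator: 0.064×12.5 + 0.0406×7.14 + 0.0501×18.3 = 2.007
Denominator: 1 + 0.064×2.34 + 0.0406×18.2 + 0.0501×27 = 3.241
R = 2.007/3.241 = 0.6191 kJ/s

0.619 kJ/s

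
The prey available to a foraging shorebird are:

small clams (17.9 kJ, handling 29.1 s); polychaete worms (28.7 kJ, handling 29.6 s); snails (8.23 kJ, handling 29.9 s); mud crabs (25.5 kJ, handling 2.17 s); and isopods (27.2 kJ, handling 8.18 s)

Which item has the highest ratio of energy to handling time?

mud crabs

In descending order of E/h:
mud crabs: 25.5/2.17 = 11.8 kJ/s
isopods: 27.2/8.18 = 3.33 kJ/s
polychaete worms: 28.7/29.6 = 0.97 kJ/s
small clams: 17.9/29.1 = 0.615 kJ/s
snails: 8.23/29.9 = 0.275 kJ/s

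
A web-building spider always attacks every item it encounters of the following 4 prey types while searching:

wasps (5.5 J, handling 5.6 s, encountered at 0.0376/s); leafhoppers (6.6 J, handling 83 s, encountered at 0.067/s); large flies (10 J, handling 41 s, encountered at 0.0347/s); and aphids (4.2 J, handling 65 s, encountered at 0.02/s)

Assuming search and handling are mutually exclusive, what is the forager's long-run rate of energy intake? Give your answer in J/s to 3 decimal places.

Energy encountered per unit search time: 0.0376×5.5 + 0.067×6.6 + 0.0347×10 + 0.02×4.2 = 1.08 J/s.
Handling time per unit search time: 0.0376×5.6 + 0.067×83 + 0.0347×41 + 0.02×65 = 8.494.
Rate = 1.08/(1 + 8.494) = 0.1138 J/s.

0.114 J/s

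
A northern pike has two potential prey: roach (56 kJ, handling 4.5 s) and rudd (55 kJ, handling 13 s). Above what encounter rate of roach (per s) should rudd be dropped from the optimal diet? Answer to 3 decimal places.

0.114 per s

At the threshold, the rate on roach alone equals the profitability of rudd: λ·56/(1 + λ·4.5) = 55/13 = 4.231.
Rearranging, λ(56 − 4.231×4.5) = 4.231, so λ = 4.231/36.96 = 0.1145 per s.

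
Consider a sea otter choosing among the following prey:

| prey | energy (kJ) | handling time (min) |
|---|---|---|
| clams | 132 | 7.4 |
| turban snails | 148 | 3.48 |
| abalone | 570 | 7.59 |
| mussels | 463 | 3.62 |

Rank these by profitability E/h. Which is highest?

mussels

Profitability E/h (kJ/min): clams = 132/7.4 = 17.8, turban snails = 148/3.48 = 42.5, abalone = 570/7.59 = 75.1, mussels = 463/3.62 = 128.
Ranked: mussels > abalone > turban snails > clams.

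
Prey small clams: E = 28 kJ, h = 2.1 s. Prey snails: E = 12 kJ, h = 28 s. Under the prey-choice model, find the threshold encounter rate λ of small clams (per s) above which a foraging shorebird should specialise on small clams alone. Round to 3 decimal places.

The zero-one rule: include snails iff E₂/h₂ > λE₁/(1+λh₁). Equality gives the switch point.
λE₁h₂ = E₂ + λE₂h₁ ⇒ λ = E₂/(E₁h₂ − E₂h₁) = 12/(784 − 25.2) = 0.01581 per s.

0.016 per s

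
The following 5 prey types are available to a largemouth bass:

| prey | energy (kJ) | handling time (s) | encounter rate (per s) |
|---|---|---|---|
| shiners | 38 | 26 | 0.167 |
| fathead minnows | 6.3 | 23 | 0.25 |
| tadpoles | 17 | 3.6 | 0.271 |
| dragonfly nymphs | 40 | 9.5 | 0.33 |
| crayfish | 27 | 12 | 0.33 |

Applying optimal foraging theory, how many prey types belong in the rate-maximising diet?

Profitabilities (E/h, kJ/s): tadpoles 4.72, dragonfly nymphs 4.21, crayfish 2.25, shiners 1.46, fathead minnows 0.274. Add prey in this order while the next type's profitability exceeds the intake rate on those already taken.
Rate on top 1: 2.332. dragonfly nymphs: 4.21 > 2.332 → include.
Rate on top 2: 3.484. crayfish: 2.25 < 3.484 → exclude; stop.
Optimal diet: tadpoles, dragonfly nymphs — 2 of 5 types.

2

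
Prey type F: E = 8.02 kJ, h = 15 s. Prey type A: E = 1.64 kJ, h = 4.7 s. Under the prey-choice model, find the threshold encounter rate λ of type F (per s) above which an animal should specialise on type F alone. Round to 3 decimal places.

0.125 per s

The zero-one rule: include type A iff E₂/h₂ > λE₁/(1+λh₁). Equality gives the switch point.
λE₁h₂ = E₂ + λE₂h₁ ⇒ λ = E₂/(E₁h₂ − E₂h₁) = 1.64/(37.69 − 24.6) = 0.1252 per s.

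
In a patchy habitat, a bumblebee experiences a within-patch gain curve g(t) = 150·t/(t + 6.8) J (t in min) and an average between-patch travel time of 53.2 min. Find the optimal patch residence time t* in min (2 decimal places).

By the marginal value theorem, leave when the instantaneous gain rate g'(t) equals the habitat-wide average g(t)/(T + t).
g'(t) = 150·6.8/(t + 6.8)². Setting 150·6.8/(t+6.8)² = 150t/[(t+6.8)(53.2+t)] gives 6.8(53.2+t) = t(t+6.8), so t² = 6.8×53.2 = 361.8.
t* = √361.8 = 19.02 min.

19.02 min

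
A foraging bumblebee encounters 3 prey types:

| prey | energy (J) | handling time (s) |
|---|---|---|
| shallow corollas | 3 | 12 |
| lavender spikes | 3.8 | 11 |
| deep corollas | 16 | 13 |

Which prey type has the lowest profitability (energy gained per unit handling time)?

Profitability E/h (J/s): shallow corollas = 3/12 = 0.25, lavender spikes = 3.8/11 = 0.345, deep corollas = 16/13 = 1.23.
Ranked: deep corollas > lavender spikes > shallow corollas.

shallow corollas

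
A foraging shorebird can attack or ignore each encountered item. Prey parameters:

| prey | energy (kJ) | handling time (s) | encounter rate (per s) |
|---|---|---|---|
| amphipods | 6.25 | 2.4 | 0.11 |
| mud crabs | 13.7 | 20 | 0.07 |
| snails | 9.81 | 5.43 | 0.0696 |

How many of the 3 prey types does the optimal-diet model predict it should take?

Rank by E/h (kJ/s): amphipods 2.6, snails 1.81, mud crabs 0.685. Include each in turn until the next type's E/h falls below the running intake rate.
Rate on top 1: 0.5439. snails: 1.81 > 0.5439 → include.
Rate on top 2: 0.8346. mud crabs: 0.685 < 0.8346 → exclude; stop.
Optimal diet: amphipods, snails — 2 of 3 types.

2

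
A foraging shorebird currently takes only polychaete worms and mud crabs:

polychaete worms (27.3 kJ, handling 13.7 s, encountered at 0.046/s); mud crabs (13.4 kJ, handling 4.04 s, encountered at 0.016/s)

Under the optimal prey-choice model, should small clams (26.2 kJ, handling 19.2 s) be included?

Intake rate on the current diet: R = (0.046×27.3 + 0.016×13.4) / (1 + 0.046×13.7 + 0.016×4.04) = 1.47/1.695 = 0.8675 kJ/s.
Profitability of small clams: 26.2/19.2 = 1.365 kJ/s.
1.365 > 0.8675, so adding small clams raises the average — include it.

Yes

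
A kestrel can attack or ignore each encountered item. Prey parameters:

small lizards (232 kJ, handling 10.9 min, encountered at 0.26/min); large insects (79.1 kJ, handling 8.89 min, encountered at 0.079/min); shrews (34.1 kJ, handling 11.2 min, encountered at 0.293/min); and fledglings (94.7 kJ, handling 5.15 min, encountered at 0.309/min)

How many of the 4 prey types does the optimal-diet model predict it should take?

Rank by E/h (kJ/min): small lizards 21.3, fledglings 18.4, large insects 8.9, shrews 3.04. Include each in turn until the next type's E/h falls below the running intake rate.
Rate on top 1: 15.73. fledglings: 18.4 > 15.73 → include.
Rate on top 2: 16.51. large insects: 8.9 < 16.51 → exclude; stop.
Optimal diet: small lizards, fledglings — 2 of 4 types.

2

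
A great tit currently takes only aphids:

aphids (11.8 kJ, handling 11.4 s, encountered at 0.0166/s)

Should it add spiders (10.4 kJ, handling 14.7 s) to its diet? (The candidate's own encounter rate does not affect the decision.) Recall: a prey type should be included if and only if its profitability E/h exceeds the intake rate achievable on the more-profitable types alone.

On aphids alone, R = ΣλE/(1+Σλh) = 0.1959/1.189 = 0.1647 kJ/s.
Profitability of spiders: 10.4/14.7 = 0.7075 kJ/s.
0.7075 > 0.1647, so adding spiders raises the average — include it.

Yes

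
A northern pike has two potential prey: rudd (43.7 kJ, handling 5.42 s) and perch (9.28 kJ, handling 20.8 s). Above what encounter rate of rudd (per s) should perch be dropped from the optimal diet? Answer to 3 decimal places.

The zero-one rule: include perch iff E₂/h₂ > λE₁/(1+λh₁). Equality gives the switch point.
λE₁h₂ = E₂ + λE₂h₁ ⇒ λ = E₂/(E₁h₂ − E₂h₁) = 9.28/(909 − 50.3) = 0.01081 per s.

0.011 per s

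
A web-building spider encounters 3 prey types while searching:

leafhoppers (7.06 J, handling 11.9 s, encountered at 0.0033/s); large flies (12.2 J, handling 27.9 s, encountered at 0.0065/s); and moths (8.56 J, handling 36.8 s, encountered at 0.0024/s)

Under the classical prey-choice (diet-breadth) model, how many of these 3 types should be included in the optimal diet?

3

E/h in descending order: leafhoppers 0.593, large flies 0.437, moths 0.233 J/s. The optimal diet is the largest prefix of this list for which every included type satisfies E_i/h_i > R on the types above it.
Rate on top 1: 0.02242. large flies: 0.437 > 0.02242 → include.
Rate on top 2: 0.08405. moths: 0.233 > 0.08405 → include.
Optimal diet: leafhoppers, large flies, moths — 3 of 3 types.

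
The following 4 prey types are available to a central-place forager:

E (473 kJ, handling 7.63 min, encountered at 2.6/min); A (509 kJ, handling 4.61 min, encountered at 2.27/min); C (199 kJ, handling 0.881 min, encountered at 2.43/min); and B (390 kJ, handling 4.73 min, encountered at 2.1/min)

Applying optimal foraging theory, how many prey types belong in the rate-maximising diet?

Rank by E/h (kJ/min): C 226, A 110, B 82.5, E 62. Include each in turn until the next type's E/h falls below the running intake rate.
Rate on top 1: 154. A: 110 < 154 → exclude; stop.
Optimal diet: C — 1 of 4 types.

1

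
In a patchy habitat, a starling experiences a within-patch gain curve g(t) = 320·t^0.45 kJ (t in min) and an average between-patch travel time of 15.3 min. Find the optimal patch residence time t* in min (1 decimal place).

12.5 min

Maximise g(t)/(T+t): set derivative to zero → g'(t)(T+t) = g(t).
g'(t) = 0.45·320·t^-0.55. Setting 0.45·320·t^-0.55 = 320·t^0.45/(15.3+t) gives 0.45(15.3+t) = t, so 0.55·t = 0.45×15.3.
t* = 0.45×15.3/0.55 = 12.52 min.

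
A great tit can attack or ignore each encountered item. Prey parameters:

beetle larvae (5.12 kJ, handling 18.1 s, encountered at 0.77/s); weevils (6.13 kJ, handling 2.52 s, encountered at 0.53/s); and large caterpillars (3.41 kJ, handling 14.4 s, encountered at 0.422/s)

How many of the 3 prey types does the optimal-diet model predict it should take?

E/h in descending order: weevils 2.43, beetle larvae 0.283, large caterpillars 0.237 kJ/s. The optimal diet is the largest prefix of this list for which every included type satisfies E_i/h_i > R on the types above it.
Rate on top 1: 1.391. beetle larvae: 0.283 < 1.391 → exclude; stop.
Optimal diet: weevils — 1 of 3 types.

1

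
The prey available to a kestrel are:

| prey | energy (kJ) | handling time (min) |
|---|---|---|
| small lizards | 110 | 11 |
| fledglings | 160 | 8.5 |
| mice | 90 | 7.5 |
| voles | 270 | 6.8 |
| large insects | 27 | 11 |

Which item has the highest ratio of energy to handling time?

voles

Profitability E/h (kJ/min): small lizards = 110/11 = 10, fledglings = 160/8.5 = 18.8, mice = 90/7.5 = 12, voles = 270/6.8 = 39.7, large insects = 27/11 = 2.45.
Ranked: voles > fledglings > mice > small lizards > large insects.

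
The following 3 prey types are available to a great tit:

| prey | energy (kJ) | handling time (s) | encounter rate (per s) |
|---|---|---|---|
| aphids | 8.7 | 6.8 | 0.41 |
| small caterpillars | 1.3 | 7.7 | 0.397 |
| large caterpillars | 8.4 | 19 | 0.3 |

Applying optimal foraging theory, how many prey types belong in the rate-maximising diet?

Profitabilities (E/h, kJ/s): aphids 1.28, large caterpillars 0.442, small caterpillars 0.169. Add prey in this order while the next type's profitability exceeds the intake rate on those already taken.
Rate on top 1: 0.9417. large caterpillars: 0.442 < 0.9417 → exclude; stop.
Optimal diet: aphids — 1 of 3 types.

1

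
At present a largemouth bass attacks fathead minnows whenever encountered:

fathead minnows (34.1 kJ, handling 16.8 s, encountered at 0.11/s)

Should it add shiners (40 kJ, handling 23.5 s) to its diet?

Intake rate on the current diet: R = (0.11×34.1) / (1 + 0.11×16.8) = 3.751/2.848 = 1.317 kJ/s.
Profitability of shiners: 40/23.5 = 1.702 kJ/s.
1.702 > 1.317, so adding shiners raises the average — include it.

Yes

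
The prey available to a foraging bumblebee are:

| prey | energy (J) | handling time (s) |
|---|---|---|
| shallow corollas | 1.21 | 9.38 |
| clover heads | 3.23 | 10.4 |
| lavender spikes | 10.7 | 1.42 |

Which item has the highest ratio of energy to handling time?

In descending order of E/h:
lavender spikes: 10.7/1.42 = 7.54 J/s
clover heads: 3.23/10.4 = 0.311 J/s
shallow corollas: 1.21/9.38 = 0.129 J/s

lavender spikes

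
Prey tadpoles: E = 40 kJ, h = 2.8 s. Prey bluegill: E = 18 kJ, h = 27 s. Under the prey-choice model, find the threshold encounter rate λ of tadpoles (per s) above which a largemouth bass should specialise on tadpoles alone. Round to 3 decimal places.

0.017 per s

Drop bluegill once their profitability E₂/h₂ falls below the rate achievable on tadpoles alone: E₂/h₂ = λE₁/(1 + λh₁).
Solve for λ: λE₁h₂ = E₂(1 + λh₁) → λ(E₁h₂ − E₂h₁) = E₂ → λ = E₂/(E₁h₂ − E₂h₁).
λ = 18/(40×27 − 18×2.8) = 18/1030 = 0.01748 per s.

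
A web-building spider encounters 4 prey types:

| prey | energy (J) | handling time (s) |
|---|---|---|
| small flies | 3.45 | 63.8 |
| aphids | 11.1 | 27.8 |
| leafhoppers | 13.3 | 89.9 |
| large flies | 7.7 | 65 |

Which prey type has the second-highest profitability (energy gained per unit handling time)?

Profitability E/h (J/s): small flies = 3.45/63.8 = 0.0541, aphids = 11.1/27.8 = 0.399, leafhoppers = 13.3/89.9 = 0.148, large flies = 7.7/65 = 0.118.
Ranked: aphids > leafhoppers > large flies > small flies.

leafhoppers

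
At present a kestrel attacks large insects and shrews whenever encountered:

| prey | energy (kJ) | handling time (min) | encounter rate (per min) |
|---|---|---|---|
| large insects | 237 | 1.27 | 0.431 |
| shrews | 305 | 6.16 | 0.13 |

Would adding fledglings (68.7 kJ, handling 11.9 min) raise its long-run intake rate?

No

Intake rate on the current diet: R = (0.431×237 + 0.13×305) / (1 + 0.431×1.27 + 0.13×6.16) = 141.8/2.348 = 60.39 kJ/min.
fledglings: E/h = 68.7/11.9 = 5.773 kJ/min.
5.773 < 60.39, so adding fledglings would lower the average — exclude it.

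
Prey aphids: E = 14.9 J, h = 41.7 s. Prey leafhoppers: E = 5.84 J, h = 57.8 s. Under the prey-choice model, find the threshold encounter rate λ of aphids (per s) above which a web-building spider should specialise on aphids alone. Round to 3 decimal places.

0.009 per s

The zero-one rule: include leafhoppers iff E₂/h₂ > λE₁/(1+λh₁). Equality gives the switch point.
λE₁h₂ = E₂ + λE₂h₁ ⇒ λ = E₂/(E₁h₂ − E₂h₁) = 5.84/(861.2 − 243.5) = 0.009455 per s.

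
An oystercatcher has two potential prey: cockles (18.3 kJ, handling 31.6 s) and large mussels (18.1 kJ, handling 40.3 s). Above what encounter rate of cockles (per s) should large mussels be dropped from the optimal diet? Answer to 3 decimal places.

The zero-one rule: include large mussels iff E₂/h₂ > λE₁/(1+λh₁). Equality gives the switch point.
λE₁h₂ = E₂ + λE₂h₁ ⇒ λ = E₂/(E₁h₂ − E₂h₁) = 18.1/(737.5 − 572) = 0.1093 per s.

0.109 per s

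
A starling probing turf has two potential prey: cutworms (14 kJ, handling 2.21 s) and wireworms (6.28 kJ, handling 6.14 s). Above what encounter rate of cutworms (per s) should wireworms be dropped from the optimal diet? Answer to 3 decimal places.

0.087 per s

Drop wireworms once their profitability E₂/h₂ falls below the rate achievable on cutworms alone: E₂/h₂ = λE₁/(1 + λh₁).
Solve for λ: λE₁h₂ = E₂(1 + λh₁) → λ(E₁h₂ − E₂h₁) = E₂ → λ = E₂/(E₁h₂ − E₂h₁).
λ = 6.28/(14×6.14 − 6.28×2.21) = 6.28/72.08 = 0.08712 per s.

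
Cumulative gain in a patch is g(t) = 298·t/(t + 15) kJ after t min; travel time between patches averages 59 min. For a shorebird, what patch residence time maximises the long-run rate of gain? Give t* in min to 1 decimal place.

29.7 min

Optimal t* satisfies g'(t*) = g(t*)/(T + t*).
g'(t) = 298·15/(t + 15)². Setting 298·15/(t+15)² = 298t/[(t+15)(59+t)] gives 15(59+t) = t(t+15), so t² = 15×59 = 885.
t* = √885 = 29.75 min.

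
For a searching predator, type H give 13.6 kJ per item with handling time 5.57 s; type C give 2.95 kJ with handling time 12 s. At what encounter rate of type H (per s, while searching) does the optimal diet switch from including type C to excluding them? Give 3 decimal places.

0.020 per s

Drop type C once their profitability E₂/h₂ falls below the rate achievable on type H alone: E₂/h₂ = λE₁/(1 + λh₁).
Solve for λ: λE₁h₂ = E₂(1 + λh₁) → λ(E₁h₂ − E₂h₁) = E₂ → λ = E₂/(E₁h₂ − E₂h₁).
λ = 2.95/(13.6×12 − 2.95×5.57) = 2.95/146.8 = 0.0201 per s.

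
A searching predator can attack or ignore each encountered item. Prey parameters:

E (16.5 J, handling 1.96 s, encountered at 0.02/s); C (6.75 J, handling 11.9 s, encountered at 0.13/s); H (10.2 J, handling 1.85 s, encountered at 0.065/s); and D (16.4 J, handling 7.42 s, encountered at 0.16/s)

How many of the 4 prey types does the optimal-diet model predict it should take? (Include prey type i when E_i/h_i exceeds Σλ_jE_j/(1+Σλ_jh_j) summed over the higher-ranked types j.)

E/h in descending order: E 8.42, H 5.51, D 2.21, C 0.567 J/s. The optimal diet is the largest prefix of this list for which every included type satisfies E_i/h_i > R on the types above it.
Rate on top 1: 0.3176. H: 5.51 > 0.3176 → include.
Rate on top 2: 0.8564. D: 2.21 > 0.8564 → include.
Rate on top 3: 1.541. C: 0.567 < 1.541 → exclude; stop.
Optimal diet: E, H, D — 3 of 4 types.

3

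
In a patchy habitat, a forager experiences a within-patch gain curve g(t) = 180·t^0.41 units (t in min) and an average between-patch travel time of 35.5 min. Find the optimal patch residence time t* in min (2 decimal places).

Optimal t* satisfies g'(t*) = g(t*)/(T + t*).
g'(t) = 0.41·180·t^-0.59. Setting 0.41·180·t^-0.59 = 180·t^0.41/(35.5+t) gives 0.41(35.5+t) = t, so 0.59·t = 0.41×35.5.
t* = 0.41×35.5/0.59 = 24.67 min.

24.67 min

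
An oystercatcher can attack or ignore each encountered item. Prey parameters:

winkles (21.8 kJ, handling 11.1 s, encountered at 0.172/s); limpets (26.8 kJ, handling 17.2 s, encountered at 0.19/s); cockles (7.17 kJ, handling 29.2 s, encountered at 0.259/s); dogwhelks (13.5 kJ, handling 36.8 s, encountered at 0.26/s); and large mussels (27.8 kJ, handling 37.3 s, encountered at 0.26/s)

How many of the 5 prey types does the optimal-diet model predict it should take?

2

Profitabilities (E/h, kJ/s): winkles 1.96, limpets 1.56, large mussels 0.745, dogwhelks 0.367, cockles 0.246. Add prey in this order while the next type's profitability exceeds the intake rate on those already taken.
Rate on top 1: 1.289. limpets: 1.56 > 1.289 → include.
Rate on top 2: 1.431. large mussels: 0.745 < 1.431 → exclude; stop.
Optimal diet: winkles, limpets — 2 of 5 types.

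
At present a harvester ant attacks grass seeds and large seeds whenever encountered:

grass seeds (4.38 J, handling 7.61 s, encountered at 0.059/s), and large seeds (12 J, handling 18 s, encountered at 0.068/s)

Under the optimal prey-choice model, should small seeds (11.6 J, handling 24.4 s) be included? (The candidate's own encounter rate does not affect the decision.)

Current rate: (0.059×4.38 + 0.068×12)/(1 + 0.059×7.61 + 0.068×18) = 0.402 J/s.
small seeds: E/h = 11.6/24.4 = 0.4754 J/s.
0.4754 > 0.402, so adding small seeds raises the average — include it.

Yes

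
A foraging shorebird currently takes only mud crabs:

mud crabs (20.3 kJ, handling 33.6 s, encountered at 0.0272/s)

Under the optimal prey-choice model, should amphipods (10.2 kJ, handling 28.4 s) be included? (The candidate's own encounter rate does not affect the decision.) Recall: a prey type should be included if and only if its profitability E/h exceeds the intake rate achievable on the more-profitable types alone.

Yes

Current rate: (0.0272×20.3)/(1 + 0.0272×33.6) = 0.2885 kJ/s.
amphipods: E/h = 10.2/28.4 = 0.3592 kJ/s.
0.3592 > 0.2885, so adding amphipods raises the average — include it.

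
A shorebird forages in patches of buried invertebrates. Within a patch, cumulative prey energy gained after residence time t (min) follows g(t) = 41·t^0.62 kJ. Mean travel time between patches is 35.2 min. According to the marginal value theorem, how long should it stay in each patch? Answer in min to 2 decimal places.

Optimal t* satisfies g'(t*) = g(t*)/(T + t*).
g'(t) = 0.62·41·t^-0.38. Setting 0.62·41·t^-0.38 = 41·t^0.62/(35.2+t) gives 0.62(35.2+t) = t, so 0.38·t = 0.62×35.2.
t* = 0.62×35.2/0.38 = 57.43 min.

57.43 min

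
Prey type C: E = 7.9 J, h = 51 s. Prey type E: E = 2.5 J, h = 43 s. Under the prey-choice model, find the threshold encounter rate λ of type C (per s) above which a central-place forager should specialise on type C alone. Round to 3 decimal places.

0.012 per s

At the threshold, the rate on type C alone equals the profitability of type E: λ·7.9/(1 + λ·51) = 2.5/43 = 0.05814.
Rearranging, λ(7.9 − 0.05814×51) = 0.05814, so λ = 0.05814/4.935 = 0.01178 per s.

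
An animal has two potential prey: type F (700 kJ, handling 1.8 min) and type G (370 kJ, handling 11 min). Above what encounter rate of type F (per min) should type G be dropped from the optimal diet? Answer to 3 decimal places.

0.053 per min

At the threshold, the rate on type F alone equals the profitability of type G: λ·700/(1 + λ·1.8) = 370/11 = 33.64.
Rearranging, λ(700 − 33.64×1.8) = 33.64, so λ = 33.64/639.5 = 0.0526 per min.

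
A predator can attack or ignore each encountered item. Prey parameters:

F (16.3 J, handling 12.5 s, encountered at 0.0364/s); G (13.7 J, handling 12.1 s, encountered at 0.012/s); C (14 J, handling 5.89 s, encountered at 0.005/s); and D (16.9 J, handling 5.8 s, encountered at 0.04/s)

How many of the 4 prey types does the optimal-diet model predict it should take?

E/h in descending order: D 2.91, C 2.38, F 1.3, G 1.13 J/s. The optimal diet is the largest prefix of this list for which every included type satisfies E_i/h_i > R on the types above it.
Rate on top 1: 0.5487. C: 2.38 > 0.5487 → include.
Rate on top 2: 0.5914. F: 1.3 > 0.5914 → include.
Rate on top 3: 0.7803. G: 1.13 > 0.7803 → include.
Optimal diet: D, C, F, G — 4 of 4 types.

4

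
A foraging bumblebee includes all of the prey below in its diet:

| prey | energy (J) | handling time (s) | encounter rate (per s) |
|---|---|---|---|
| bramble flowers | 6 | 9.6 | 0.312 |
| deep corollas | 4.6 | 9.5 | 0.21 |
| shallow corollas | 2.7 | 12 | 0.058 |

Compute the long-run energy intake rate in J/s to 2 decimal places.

R = (0.312×6 + 0.21×4.6 + 0.058×2.7) / (1 + 0.312×9.6 + 0.21×9.5 + 0.058×12) = 2.995/6.686 = 0.4479 J/s.

0.45 J/s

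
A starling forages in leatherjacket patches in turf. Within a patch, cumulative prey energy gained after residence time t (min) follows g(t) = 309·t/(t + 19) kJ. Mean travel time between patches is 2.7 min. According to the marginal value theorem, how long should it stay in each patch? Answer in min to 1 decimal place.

By the marginal value theorem, leave when the instantaneous gain rate g'(t) equals the habitat-wide average g(t)/(T + t).
g'(t) = 309·19/(t + 19)². Setting 309·19/(t+19)² = 309t/[(t+19)(2.7+t)] gives 19(2.7+t) = t(t+19), so t² = 19×2.7 = 51.3.
t* = √51.3 = 7.162 min.

7.2 min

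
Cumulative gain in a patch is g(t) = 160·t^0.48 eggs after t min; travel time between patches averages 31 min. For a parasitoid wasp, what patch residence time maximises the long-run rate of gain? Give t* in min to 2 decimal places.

By the marginal value theorem, leave when the instantaneous gain rate g'(t) equals the habitat-wide average g(t)/(T + t).
g'(t) = 0.48·160·t^-0.52. Setting 0.48·160·t^-0.52 = 160·t^0.48/(31+t) gives 0.48(31+t) = t, so 0.52·t = 0.48×31.
t* = 0.48×31/0.52 = 28.62 min.

28.62 min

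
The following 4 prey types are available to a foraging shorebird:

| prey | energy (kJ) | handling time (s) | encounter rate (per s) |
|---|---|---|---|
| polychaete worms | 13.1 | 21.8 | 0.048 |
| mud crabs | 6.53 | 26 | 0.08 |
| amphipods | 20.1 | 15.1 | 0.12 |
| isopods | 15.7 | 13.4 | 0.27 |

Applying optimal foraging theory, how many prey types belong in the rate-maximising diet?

Rank by E/h (kJ/s): amphipods 1.33, isopods 1.17, polychaete worms 0.601, mud crabs 0.251. Include each in turn until the next type's E/h falls below the running intake rate.
Rate on top 1: 0.8578. isopods: 1.17 > 0.8578 → include.
Rate on top 2: 1.034. polychaete worms: 0.601 < 1.034 → exclude; stop.
Optimal diet: amphipods, isopods — 2 of 4 types.

2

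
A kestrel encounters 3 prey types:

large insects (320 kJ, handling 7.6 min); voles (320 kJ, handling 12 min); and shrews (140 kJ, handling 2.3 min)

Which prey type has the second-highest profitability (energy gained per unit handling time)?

large insects

Profitability E/h (kJ/min): large insects = 320/7.6 = 42.1, voles = 320/12 = 26.7, shrews = 140/2.3 = 60.9.
Ranked: shrews > large insects > voles.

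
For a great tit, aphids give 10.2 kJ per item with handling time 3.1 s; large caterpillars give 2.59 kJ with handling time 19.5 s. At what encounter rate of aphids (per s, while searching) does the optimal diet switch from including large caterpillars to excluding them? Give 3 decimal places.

The zero-one rule: include large caterpillars iff E₂/h₂ > λE₁/(1+λh₁). Equality gives the switch point.
λE₁h₂ = E₂ + λE₂h₁ ⇒ λ = E₂/(E₁h₂ − E₂h₁) = 2.59/(198.9 − 8.029) = 0.01357 per s.

0.014 per s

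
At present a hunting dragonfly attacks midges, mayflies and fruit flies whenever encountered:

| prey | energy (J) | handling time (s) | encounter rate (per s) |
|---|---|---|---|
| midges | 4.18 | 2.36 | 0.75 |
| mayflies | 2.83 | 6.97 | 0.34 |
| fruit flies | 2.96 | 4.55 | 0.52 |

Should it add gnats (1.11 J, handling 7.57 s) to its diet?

No

On midges, mayflies and fruit flies alone, R = ΣλE/(1+Σλh) = 5.636/7.506 = 0.7509 J/s.
gnats: E/h = 1.11/7.57 = 0.1466 J/s.
0.1466 < 0.7509, so adding gnats would lower the average — exclude it.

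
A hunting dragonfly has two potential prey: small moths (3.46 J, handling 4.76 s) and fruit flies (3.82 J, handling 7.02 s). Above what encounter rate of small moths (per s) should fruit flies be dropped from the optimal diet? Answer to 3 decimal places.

0.626 per s

Drop fruit flies once their profitability E₂/h₂ falls below the rate achievable on small moths alone: E₂/h₂ = λE₁/(1 + λh₁).
Solve for λ: λE₁h₂ = E₂(1 + λh₁) → λ(E₁h₂ − E₂h₁) = E₂ → λ = E₂/(E₁h₂ − E₂h₁).
λ = 3.82/(3.46×7.02 − 3.82×4.76) = 3.82/6.106 = 0.6256 per s.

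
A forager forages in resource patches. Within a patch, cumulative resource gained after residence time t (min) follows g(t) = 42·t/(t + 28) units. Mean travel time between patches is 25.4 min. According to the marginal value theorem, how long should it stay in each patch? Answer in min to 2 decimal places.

26.67 min

Maximise g(t)/(T+t): set derivative to zero → g'(t)(T+t) = g(t).
g'(t) = 42·28/(t + 28)². Setting 42·28/(t+28)² = 42t/[(t+28)(25.4+t)] gives 28(25.4+t) = t(t+28), so t² = 28×25.4 = 711.2.
t* = √711.2 = 26.67 min.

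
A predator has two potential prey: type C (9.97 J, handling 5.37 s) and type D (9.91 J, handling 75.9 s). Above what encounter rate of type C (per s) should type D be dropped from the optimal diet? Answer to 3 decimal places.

0.014 per s

Drop type D once their profitability E₂/h₂ falls below the rate achievable on type C alone: E₂/h₂ = λE₁/(1 + λh₁).
Solve for λ: λE₁h₂ = E₂(1 + λh₁) → λ(E₁h₂ − E₂h₁) = E₂ → λ = E₂/(E₁h₂ − E₂h₁).
λ = 9.91/(9.97×75.9 − 9.91×5.37) = 9.91/703.5 = 0.01409 per s.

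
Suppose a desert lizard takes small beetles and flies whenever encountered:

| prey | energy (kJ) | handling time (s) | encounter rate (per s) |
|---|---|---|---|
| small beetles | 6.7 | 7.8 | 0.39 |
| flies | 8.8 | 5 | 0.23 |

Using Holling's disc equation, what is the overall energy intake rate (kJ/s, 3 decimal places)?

R = (0.39×6.7 + 0.23×8.8) / (1 + 0.39×7.8 + 0.23×5) = 4.637/5.192 = 0.8931 kJ/s.

0.893 kJ/s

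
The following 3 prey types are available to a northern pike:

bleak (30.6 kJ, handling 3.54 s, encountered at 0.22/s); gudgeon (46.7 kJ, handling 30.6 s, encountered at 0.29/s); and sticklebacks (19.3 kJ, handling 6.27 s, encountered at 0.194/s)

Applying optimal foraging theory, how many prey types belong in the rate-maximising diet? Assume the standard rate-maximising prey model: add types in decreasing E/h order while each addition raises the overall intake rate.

E/h in descending order: bleak 8.64, sticklebacks 3.08, gudgeon 1.53 kJ/s. The optimal diet is the largest prefix of this list for which every included type satisfies E_i/h_i > R on the types above it.
Rate on top 1: 3.785. sticklebacks: 3.08 < 3.785 → exclude; stop.
Optimal diet: bleak — 1 of 3 types.

1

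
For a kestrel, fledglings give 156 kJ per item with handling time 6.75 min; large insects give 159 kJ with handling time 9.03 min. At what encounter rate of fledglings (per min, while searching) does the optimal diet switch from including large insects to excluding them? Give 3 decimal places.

The zero-one rule: include large insects iff E₂/h₂ > λE₁/(1+λh₁). Equality gives the switch point.
λE₁h₂ = E₂ + λE₂h₁ ⇒ λ = E₂/(E₁h₂ − E₂h₁) = 159/(1409 − 1073) = 0.474 per min.

0.474 per min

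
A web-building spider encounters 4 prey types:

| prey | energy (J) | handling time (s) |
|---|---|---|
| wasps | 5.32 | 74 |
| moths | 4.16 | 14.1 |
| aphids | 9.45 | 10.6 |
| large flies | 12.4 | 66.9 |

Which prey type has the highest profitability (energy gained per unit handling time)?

aphids

In descending order of E/h:
aphids: 9.45/10.6 = 0.892 J/s
moths: 4.16/14.1 = 0.295 J/s
large flies: 12.4/66.9 = 0.185 J/s
wasps: 5.32/74 = 0.0719 J/s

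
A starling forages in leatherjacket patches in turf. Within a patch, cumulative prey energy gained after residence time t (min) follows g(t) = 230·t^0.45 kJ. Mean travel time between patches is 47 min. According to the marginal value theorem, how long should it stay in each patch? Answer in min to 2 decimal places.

Maximise g(t)/(T+t): set derivative to zero → g'(t)(T+t) = g(t).
g'(t) = 0.45·230·t^-0.55. Setting 0.45·230·t^-0.55 = 230·t^0.45/(47+t) gives 0.45(47+t) = t, so 0.55·t = 0.45×47.
t* = 0.45×47/0.55 = 38.45 min.

38.45 min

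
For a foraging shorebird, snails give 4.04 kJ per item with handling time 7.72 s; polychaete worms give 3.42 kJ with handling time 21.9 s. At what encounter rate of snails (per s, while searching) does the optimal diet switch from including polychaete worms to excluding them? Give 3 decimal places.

Drop polychaete worms once their profitability E₂/h₂ falls below the rate achievable on snails alone: E₂/h₂ = λE₁/(1 + λh₁).
Solve for λ: λE₁h₂ = E₂(1 + λh₁) → λ(E₁h₂ − E₂h₁) = E₂ → λ = E₂/(E₁h₂ − E₂h₁).
λ = 3.42/(4.04×21.9 − 3.42×7.72) = 3.42/62.07 = 0.0551 per s.

0.055 per s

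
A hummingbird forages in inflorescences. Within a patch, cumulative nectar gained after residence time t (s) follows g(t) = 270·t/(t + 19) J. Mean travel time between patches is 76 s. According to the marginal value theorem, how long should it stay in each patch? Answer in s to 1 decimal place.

38.0 s

Maximise g(t)/(T+t): set derivative to zero → g'(t)(T+t) = g(t).
g'(t) = 270·19/(t + 19)². Setting 270·19/(t+19)² = 270t/[(t+19)(76+t)] gives 19(76+t) = t(t+19), so t² = 19×76 = 1444.
t* = √1444 = 38 s.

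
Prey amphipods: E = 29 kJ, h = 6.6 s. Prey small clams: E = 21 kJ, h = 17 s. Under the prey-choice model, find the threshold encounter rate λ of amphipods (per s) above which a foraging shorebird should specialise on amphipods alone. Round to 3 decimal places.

0.059 per s

At the threshold, the rate on amphipods alone equals the profitability of small clams: λ·29/(1 + λ·6.6) = 21/17 = 1.235.
Rearranging, λ(29 − 1.235×6.6) = 1.235, so λ = 1.235/20.85 = 0.05926 per s.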